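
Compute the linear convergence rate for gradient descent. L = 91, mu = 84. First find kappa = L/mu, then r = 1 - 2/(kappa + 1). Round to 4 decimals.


Step 1: Compute the condition number.
kappa = L/mu = 91/84 = 1.0833
Step 2: Compute the convergence rate.
r = 1 - 2/(kappa + 1) = 1 - 2*mu/(L + mu) = (L - mu)/(L + mu) = 7/175 = 0.04


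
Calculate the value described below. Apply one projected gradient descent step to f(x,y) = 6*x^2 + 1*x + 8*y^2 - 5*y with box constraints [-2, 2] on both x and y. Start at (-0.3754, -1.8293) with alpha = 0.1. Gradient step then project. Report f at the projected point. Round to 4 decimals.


Step 1: Compute gradient at (-0.3754, -1.8293).
grad_x = 2*6*-0.3754 + 1 = -3.5048
grad_y = 2*8*-1.8293 - 5 = -34.2688
Step 2: Gradient step.
x_raw = -0.3754 - 0.1*-3.5048 = -0.0249
y_raw = -1.8293 - 0.1*-34.2688 = 1.5976
Step 3: Project onto [-2, 2].
x_proj = clip(-0.0249) = -0.0249
y_proj = clip(1.5976) = 1.5976
Step 4: Evaluate f.
f(-0.0249, 1.5976) = 12.409


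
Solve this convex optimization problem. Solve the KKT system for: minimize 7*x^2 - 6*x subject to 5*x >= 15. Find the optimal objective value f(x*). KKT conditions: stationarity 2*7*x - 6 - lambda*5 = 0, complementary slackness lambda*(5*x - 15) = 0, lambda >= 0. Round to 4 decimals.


Step 1: Try lambda = 0 (constraint inactive).
x_unc = 6/(2*7) = 0.4286
Check: 5*0.4286 = 2.143 < 15 -- violated!
Step 2: Constraint must be active: 5*x = 15
x* = 15/5 = 3.0
lambda = (2*7*3.0 - 6)/5 = 7.2
Step 3: Compute optimal value.
f(x*) = 7*3.0^2 - 6*3.0 = 45.0


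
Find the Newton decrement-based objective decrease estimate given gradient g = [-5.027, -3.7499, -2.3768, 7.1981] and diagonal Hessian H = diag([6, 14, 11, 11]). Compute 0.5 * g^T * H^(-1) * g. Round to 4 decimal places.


Step 1: H is diagonal, so H^(-1) * g = [-0.8378, -0.2679, -0.2161, 0.6544].
Step 2: g^T H^(-1) g = sum_i g_i^2 / H_ii
  = (-5.027)^2/6 + (-3.7499)^2/14 + (-2.3768)^2/11 + (7.1981)^2/11
  = 4.2118 + 1.0044 + 0.5136 + 4.7102 = 10.44
Step 3: Objective decrease = 0.5 * g^T H^(-1) g = 5.22


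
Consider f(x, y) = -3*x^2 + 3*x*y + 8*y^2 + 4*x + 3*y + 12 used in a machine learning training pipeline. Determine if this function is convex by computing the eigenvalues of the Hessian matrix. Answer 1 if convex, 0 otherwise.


The Hessian of f(x,y) = -3*x^2 + 3*x*y + 8*y^2 + 4*x + 3*y + 12 is:
H = [[-6, 3], [3, 16]]
Trace = -6 + 16 = 10
Determinant = -6*16 - (3)^2 = -105
Discriminant = (10)^2 - 4*-105 = 520.0
Eigenvalues: lambda_1 = -6.4018, lambda_2 = 16.4018
The function is not convex.

0


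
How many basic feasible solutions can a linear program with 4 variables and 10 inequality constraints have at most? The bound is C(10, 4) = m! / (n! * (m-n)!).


Each vertex corresponds to some choice of n active constraints out of m, so the number of vertices is at most C(m, n) = m! / (n!(m-n)!).
m = 10, n = 4
Numerator: 10 * 9 * 8 * 7
Denominator: 4! = 24
C(10, 4) = 210


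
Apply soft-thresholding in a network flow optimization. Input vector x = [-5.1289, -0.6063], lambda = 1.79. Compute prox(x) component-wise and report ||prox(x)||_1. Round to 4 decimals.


Soft-thresholding with lambda = 1.79:
prox(-5.1289) = sign(-5.1289)*max(|-5.1289| - 1.79, 0) = -3.3389
prox(-0.6063) = sign(-0.6063)*max(|-0.6063| - 1.79, 0) = 0.0
prox(x) = [-3.3389, 0.0]
||prox(x)||_1 = 3.3389 + 0.0 = 3.3389


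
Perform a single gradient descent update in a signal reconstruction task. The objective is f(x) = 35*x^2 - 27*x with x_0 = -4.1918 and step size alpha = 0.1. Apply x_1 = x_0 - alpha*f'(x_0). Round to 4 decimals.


We compute the gradient at x_0 and apply the update.
f'(x) = 70*x - 27
f'(-4.1918) = 70*-4.1918 - 27 = -320.426
x_1 = -4.1918 - 0.1*-320.426 = 27.8508


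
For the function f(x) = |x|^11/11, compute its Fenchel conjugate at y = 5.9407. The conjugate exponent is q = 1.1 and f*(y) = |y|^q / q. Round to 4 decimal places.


The conjugate exponent q satisfies 1/p + 1/q = 1.
p = 11, so q = 11/(11 - 1) = 1.1
|y|^q = 5.9407^1.1 = 7.0994
f*(5.9407) = 7.0994 / 1.1 = 6.454


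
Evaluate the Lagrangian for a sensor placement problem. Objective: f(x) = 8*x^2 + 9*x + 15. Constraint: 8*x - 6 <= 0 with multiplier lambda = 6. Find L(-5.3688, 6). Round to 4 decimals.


Step 1: Evaluate f(x).
f(-5.3688) = 8*(-5.3688)^2 + 9*(-5.3688) + 15 = 197.2729
Step 2: Evaluate g(x).
g(-5.3688) = 8*-5.3688 - 6 = -48.9504
Step 3: Compute Lagrangian.
L = 197.2729 + 6*-48.9504 = -96.4295


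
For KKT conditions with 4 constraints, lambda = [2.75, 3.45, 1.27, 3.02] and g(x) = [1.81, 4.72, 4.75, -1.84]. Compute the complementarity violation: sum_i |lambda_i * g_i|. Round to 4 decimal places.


KKT complementary slackness check:
lambda_1 * g_1 = 2.75 * 1.81 = 4.9775
lambda_2 * g_2 = 3.45 * 4.72 = 16.284
lambda_3 * g_3 = 1.27 * 4.75 = 6.0325
lambda_4 * g_4 = 3.02 * -1.84 = -5.5568
Total violation = 4.9775 + 16.284 + 6.0325 + 5.5568 = 32.8508


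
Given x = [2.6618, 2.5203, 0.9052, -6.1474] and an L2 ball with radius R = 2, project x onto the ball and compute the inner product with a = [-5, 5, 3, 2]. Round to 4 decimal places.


Step 1: Compute ||x|| (intermediates to 6 decimals).
||x|| = sqrt(2.6618^2 + 2.5203^2 + 0.9052^2 + (-6.1474)^2) = 7.214361
Step 2: Project.
Since ||x|| > R, scale = R/||x|| = 2/7.214361 = 0.277225, proj(x) = scale * x
proj(x) = [0.737918, 0.69869, 0.250944, -1.704213]
Step 3: Dot product.
a^T * proj(x) = -5*0.737918 + 5*0.69869 + 3*0.250944 + 2*(-1.704213) = -2.8517


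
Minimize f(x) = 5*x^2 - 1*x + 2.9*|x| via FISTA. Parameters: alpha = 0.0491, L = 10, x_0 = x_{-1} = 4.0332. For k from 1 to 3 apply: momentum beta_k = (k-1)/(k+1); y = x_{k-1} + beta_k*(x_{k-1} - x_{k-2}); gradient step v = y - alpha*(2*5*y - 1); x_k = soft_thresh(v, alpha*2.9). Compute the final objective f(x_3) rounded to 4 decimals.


FISTA on f(x) = 5*x^2 - 1*x + 2.9*|x|
L = 10, alpha = 0.0491
Iteration 1: beta = 0.0, y = 4.0332 + 0.0*(4.0332 - 4.0332) = 4.0332
  grad(y) = 39.332, v = y - alpha*grad = 2.102
  prox(v) = soft_thresh(2.102, 0.1424) = 1.9596
Iteration 2: beta = 0.3333, y = 1.9596 + 0.3333*(1.9596 - 4.0332) = 1.2684
  grad(y) = 11.6841, v = y - alpha*grad = 0.6947
  prox(v) = soft_thresh(0.6947, 0.1424) = 0.5523
Iteration 3: beta = 0.5, y = 0.5523 + 0.5*(0.5523 - 1.9596) = -0.1513
  grad(y) = -2.5131, v = y - alpha*grad = -0.0279
  prox(v) = soft_thresh(-0.0279, 0.1424) = 0.0
f(x_3) = 5*0.0^2 - 1*0.0 + 2.9*|0.0| = 0.0


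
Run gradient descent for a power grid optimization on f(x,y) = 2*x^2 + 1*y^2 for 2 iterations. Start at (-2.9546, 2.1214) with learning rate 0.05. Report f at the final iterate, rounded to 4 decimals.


Gradient descent on f(x,y) = 2*x^2 + 1*y^2.
Starting point: (-2.9546, 2.1214), alpha = 0.05
Step 1: grad_x = 2*2*-2.9546 = -11.8184, grad_y = 2*1*2.1214 = 4.2428
  x_1 = -2.9546 - 0.05*-11.8184 = -2.3637
  y_1 = 2.1214 - 0.05*4.2428 = 1.9093
Step 2: grad_x = 2*2*-2.3637 = -9.4547, grad_y = 2*1*1.9093 = 3.8185
  x_2 = -2.3637 - 0.05*-9.4547 = -1.8909
  y_2 = 1.9093 - 0.05*3.8185 = 1.7183
f(-1.8909, 1.7183) = 2*(-1.8909)^2 + 1*1.7183^2 = 10.104


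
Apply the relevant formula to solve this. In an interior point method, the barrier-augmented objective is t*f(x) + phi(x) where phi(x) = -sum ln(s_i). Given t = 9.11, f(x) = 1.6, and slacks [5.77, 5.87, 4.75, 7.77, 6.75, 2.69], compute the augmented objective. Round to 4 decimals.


Step 1: Compute log-barrier.
ln values: [1.7527, 1.7699, 1.5581, 2.0503, 1.9095, 0.9895]
phi = -(1.7527 + 1.7699 + 1.5581 + 2.0503 + 1.9095 + 0.9895) = -10.03
Step 2: Compute augmented objective.
t*f(x) = 9.11*1.6 = 14.576
Total = 14.576 - 10.03 = 4.546


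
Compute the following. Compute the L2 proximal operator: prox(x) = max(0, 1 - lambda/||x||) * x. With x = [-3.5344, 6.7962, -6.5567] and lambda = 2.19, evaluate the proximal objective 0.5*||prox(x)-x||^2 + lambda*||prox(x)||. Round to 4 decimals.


Step 1: Compute ||x||.
||x|| = 10.0832
Step 2: Compute scaling factor.
scale = max(0, 1 - 2.19/10.0832) = 0.7828
Step 3: prox(x) = [-2.7668, 5.3201, -5.1326]
||prox(x)|| = 7.8932
Step 4: Proximal objective.
0.5*||prox-x||^2 = 2.3981
lambda*||prox|| = 17.2861
Total = 19.6841


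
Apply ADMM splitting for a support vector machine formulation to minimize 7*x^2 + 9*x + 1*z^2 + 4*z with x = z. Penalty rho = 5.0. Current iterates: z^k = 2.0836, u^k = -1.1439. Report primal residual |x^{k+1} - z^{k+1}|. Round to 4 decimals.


ADMM iteration with rho = 5.0, z^k = 2.0836, u^k = -1.1439
Step 1: x-update.
Minimize 7*x^2 + 9*x + (5.0/2)*(x - 2.0836 - 1.1439)^2
FOC: (2*7 + 5.0)*x = -9 + 5.0*(2.0836 + 1.1439)
x^{k+1} = 0.3757
Step 2: z-update.
Minimize 1*z^2 + 4*z + (5.0/2)*(0.3757 - z - 1.1439)^2
FOC: (2*1 + 5.0)*z = -4 + 5.0*(0.3757 - 1.1439)
z^{k+1} = -1.1202
Step 3: u-update.
u^{k+1} = -1.1439 + 0.3757 + 1.1202 = 0.3519
Step 4: Primal residual = |0.3757 + 1.1202| = 1.4958


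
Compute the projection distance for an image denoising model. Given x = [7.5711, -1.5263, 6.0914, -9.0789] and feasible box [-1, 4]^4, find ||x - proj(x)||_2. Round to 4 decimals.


Project each component onto [-1, 4].
clip(7.5711) = 4.0, clip(-1.5263) = -1.0, clip(6.0914) = 4.0, clip(-9.0789) = -1.0
Projection = [4.0, -1.0, 4.0, -1.0]
Squared diffs: [12.7528, 0.277, 4.374, 65.2686]
Distance = sqrt(82.6724) = 9.0924


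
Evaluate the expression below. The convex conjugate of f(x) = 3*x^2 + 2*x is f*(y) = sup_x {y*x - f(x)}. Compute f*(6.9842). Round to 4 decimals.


f*(y) = sup_x {y*x - a*x^2 - b*x} = sup_x {(y-b)*x - a*x^2}
FOC: (y - b) - 2a*x = 0 => x* = (y - b)/(2a)
x* = (6.9842 - 2)/(2*3) = 0.8307
f*(6.9842) = (y-b)^2/(4a) = (6.9842 - 2)^2/(4*3)
= 24.8422/12 = 2.0702


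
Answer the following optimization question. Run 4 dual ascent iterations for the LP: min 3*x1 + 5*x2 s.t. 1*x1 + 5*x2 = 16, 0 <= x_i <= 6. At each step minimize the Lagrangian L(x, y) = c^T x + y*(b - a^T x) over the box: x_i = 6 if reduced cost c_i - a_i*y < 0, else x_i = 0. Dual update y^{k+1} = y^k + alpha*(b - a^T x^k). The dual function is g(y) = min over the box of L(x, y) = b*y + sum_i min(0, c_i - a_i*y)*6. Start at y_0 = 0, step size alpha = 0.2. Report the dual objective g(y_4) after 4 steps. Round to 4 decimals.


Dual ascent for LP: min 3*x1 + 5*x2, 1*x1 + 5*x2 = 16, 0 <= x_i <= 6
Step 1: y^k = 0.0, reduced costs: (3.0, 5.0)
  x^k = (0.0, 0.0), subgradient = b - a^T x = 16.0
  y^{k+1} = 0.0 + 0.2*16.0 = 3.2
Step 2: y^k = 3.2, reduced costs: (-0.2, -11.0)
  x^k = (6.0, 6.0), subgradient = b - a^T x = -20.0
  y^{k+1} = 3.2 + 0.2*-20.0 = -0.8
Step 3: y^k = -0.8, reduced costs: (3.8, 9.0)
  x^k = (0.0, 0.0), subgradient = b - a^T x = 16.0
  y^{k+1} = -0.8 + 0.2*16.0 = 2.4
Step 4: y^k = 2.4, reduced costs: (0.6, -7.0)
  x^k = (0.0, 6.0), subgradient = b - a^T x = -14.0
  y^{k+1} = 2.4 + 0.2*-14.0 = -0.4
Dual objective at y_4 = -0.4: reduced costs (3.4, 7.0), box minimizer x = (0.0, 0.0)
g(y_4) = b*y + (c1 - a1*y)*x1 + (c2 - a2*y)*x2 = 16*(-0.4) + 3.4*0.0 + 7.0*0.0 = -6.4 + 0.0 + 0.0 = -6.4


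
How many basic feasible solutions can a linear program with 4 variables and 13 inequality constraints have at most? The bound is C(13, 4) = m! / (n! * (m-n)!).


Each vertex corresponds to some choice of n active constraints out of m, so the number of vertices is at most C(m, n) = m! / (n!(m-n)!).
m = 13, n = 4
Numerator: 13 * 12 * 11 * 10
Denominator: 4! = 24
C(13, 4) = 715


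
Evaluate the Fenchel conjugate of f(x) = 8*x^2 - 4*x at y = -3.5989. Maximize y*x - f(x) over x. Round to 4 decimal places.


f*(y) = sup_x {y*x - a*x^2 - b*x} = sup_x {(y-b)*x - a*x^2}
FOC: (y - b) - 2a*x = 0 => x* = (y - b)/(2a)
x* = (-3.5989 + 4)/(2*8) = 0.0251
f*(-3.5989) = (y-b)^2/(4a) = (-3.5989 + 4)^2/(4*8)
= 0.1609/32 = 0.005


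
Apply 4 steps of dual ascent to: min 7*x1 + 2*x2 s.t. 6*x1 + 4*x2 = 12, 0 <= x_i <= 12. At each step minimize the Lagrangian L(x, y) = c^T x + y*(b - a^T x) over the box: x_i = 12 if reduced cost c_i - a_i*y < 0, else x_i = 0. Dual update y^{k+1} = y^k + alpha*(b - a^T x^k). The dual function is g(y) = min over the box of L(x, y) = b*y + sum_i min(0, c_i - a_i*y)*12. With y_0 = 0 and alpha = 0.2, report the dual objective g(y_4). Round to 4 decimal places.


Dual ascent for LP: min 7*x1 + 2*x2, 6*x1 + 4*x2 = 12, 0 <= x_i <= 12
Step 1: y^k = 0.0, reduced costs: (7.0, 2.0)
  x^k = (0.0, 0.0), subgradient = b - a^T x = 12.0
  y^{k+1} = 0.0 + 0.2*12.0 = 2.4
Step 2: y^k = 2.4, reduced costs: (-7.4, -7.6)
  x^k = (12.0, 12.0), subgradient = b - a^T x = -108.0
  y^{k+1} = 2.4 + 0.2*-108.0 = -19.2
Step 3: y^k = -19.2, reduced costs: (122.2, 78.8)
  x^k = (0.0, 0.0), subgradient = b - a^T x = 12.0
  y^{k+1} = -19.2 + 0.2*12.0 = -16.8
Step 4: y^k = -16.8, reduced costs: (107.8, 69.2)
  x^k = (0.0, 0.0), subgradient = b - a^T x = 12.0
  y^{k+1} = -16.8 + 0.2*12.0 = -14.4
Dual objective at y_4 = -14.4: reduced costs (93.4, 59.6), box minimizer x = (0.0, 0.0)
g(y_4) = b*y + (c1 - a1*y)*x1 + (c2 - a2*y)*x2 = 12*(-14.4) + 93.4*0.0 + 59.6*0.0 = -172.8 + 0.0 + 0.0 = -172.8


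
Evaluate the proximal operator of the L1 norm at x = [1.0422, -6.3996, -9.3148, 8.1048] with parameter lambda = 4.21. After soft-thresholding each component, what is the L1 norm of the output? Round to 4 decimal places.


Soft-thresholding with lambda = 4.21:
prox(1.0422) = sign(1.0422)*max(|1.0422| - 4.21, 0) = 0.0
prox(-6.3996) = sign(-6.3996)*max(|-6.3996| - 4.21, 0) = -2.1896
prox(-9.3148) = sign(-9.3148)*max(|-9.3148| - 4.21, 0) = -5.1048
prox(8.1048) = sign(8.1048)*max(|8.1048| - 4.21, 0) = 3.8948
prox(x) = [0.0, -2.1896, -5.1048, 3.8948]
||prox(x)||_1 = 0.0 + 2.1896 + 5.1048 + 3.8948 = 11.1892


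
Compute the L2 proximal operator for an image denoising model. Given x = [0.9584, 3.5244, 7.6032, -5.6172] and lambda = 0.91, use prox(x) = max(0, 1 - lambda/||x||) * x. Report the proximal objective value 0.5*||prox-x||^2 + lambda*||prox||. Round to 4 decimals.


Step 1: Compute ||x||.
||x|| = 10.1342
Step 2: Compute scaling factor.
scale = max(0, 1 - 0.91/10.1342) = 0.9102
Step 3: prox(x) = [0.8723, 3.2079, 6.9205, -5.1128]
||prox(x)|| = 9.2242
Step 4: Proximal objective.
0.5*||prox-x||^2 = 0.4141
lambda*||prox|| = 8.394
Total = 8.808


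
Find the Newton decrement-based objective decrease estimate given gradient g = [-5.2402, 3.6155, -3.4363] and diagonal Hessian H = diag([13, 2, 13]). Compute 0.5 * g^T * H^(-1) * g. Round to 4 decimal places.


Step 1: H is diagonal, so H^(-1) * g = [-0.4031, 1.8078, -0.2643].
Step 2: g^T H^(-1) g = sum_i g_i^2 / H_ii
  = (-5.2402)^2/13 + (3.6155)^2/2 + (-3.4363)^2/13
  = 2.1123 + 6.5359 + 0.9083 = 9.5565
Step 3: Objective decrease = 0.5 * g^T H^(-1) g = 4.7783


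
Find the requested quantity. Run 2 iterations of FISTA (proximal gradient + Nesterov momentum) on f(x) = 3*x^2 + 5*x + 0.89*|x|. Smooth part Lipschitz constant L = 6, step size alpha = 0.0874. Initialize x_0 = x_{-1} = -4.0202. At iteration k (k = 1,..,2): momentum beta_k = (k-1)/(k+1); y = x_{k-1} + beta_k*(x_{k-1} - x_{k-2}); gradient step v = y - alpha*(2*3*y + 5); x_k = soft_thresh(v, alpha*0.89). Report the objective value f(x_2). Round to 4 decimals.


FISTA on f(x) = 3*x^2 + 5*x + 0.89*|x|
L = 6, alpha = 0.0874
Iteration 1: beta = 0.0, y = -4.0202 + 0.0*(-4.0202 + 4.0202) = -4.0202
  grad(y) = -19.1212, v = y - alpha*grad = -2.349
  prox(v) = soft_thresh(-2.349, 0.0778) = -2.2712
Iteration 2: beta = 0.3333, y = -2.2712 + 0.3333*(-2.2712 + 4.0202) = -1.6882
  grad(y) = -5.1294, v = y - alpha*grad = -1.2399
  prox(v) = soft_thresh(-1.2399, 0.0778) = -1.1621
f(x_2) = 3*(-1.1621)^2 + 5*(-1.1621) + 0.89*|-1.1621| = -0.7247


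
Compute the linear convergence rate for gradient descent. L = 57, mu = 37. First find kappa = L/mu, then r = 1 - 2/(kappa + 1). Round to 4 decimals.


Step 1: Compute the condition number.
kappa = L/mu = 57/37 = 1.5405
Step 2: Compute the convergence rate.
r = 1 - 2/(kappa + 1) = 1 - 2*mu/(L + mu) = (L - mu)/(L + mu) = 20/94 = 0.2128


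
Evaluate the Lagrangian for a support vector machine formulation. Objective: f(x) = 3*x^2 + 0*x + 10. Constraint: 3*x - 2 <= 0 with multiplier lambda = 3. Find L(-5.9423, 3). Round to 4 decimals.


Step 1: Evaluate f(x).
f(-5.9423) = 3*(-5.9423)^2 + 0*(-5.9423) + 10 = 115.9328
Step 2: Evaluate g(x).
g(-5.9423) = 3*-5.9423 - 2 = -19.8269
Step 3: Compute Lagrangian.
L = 115.9328 + 3*-19.8269 = 56.4521


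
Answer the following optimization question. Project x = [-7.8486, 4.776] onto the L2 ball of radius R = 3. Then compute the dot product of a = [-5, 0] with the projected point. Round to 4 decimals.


Step 1: Compute ||x|| (intermediates to 6 decimals).
||x|| = sqrt((-7.8486)^2 + 4.776^2) = 9.187529
Step 2: Project.
Since ||x|| > R, scale = R/||x|| = 3/9.187529 = 0.32653, proj(x) = scale * x
proj(x) = [-2.562803, 1.559507]
Step 3: Dot product.
a^T * proj(x) = -5*(-2.562803) + 0*1.559507 = 12.814


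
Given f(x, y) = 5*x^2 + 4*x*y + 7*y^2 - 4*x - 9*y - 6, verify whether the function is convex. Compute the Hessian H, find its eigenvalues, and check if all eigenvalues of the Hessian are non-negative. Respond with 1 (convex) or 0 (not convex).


The Hessian of f(x,y) = 5*x^2 + 4*x*y + 7*y^2 - 4*x - 9*y - 6 is:
H = [[10, 4], [4, 14]]
Trace = 10 + 14 = 24
Determinant = 10*14 - (4)^2 = 124
Discriminant = (24)^2 - 4*124 = 80.0
Eigenvalues: lambda_1 = 7.5279, lambda_2 = 16.4721
The function is convex.

1


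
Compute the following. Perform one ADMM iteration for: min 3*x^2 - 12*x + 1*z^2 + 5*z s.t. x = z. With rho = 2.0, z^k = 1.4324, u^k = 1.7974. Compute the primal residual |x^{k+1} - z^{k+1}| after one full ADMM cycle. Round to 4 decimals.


ADMM iteration with rho = 2.0, z^k = 1.4324, u^k = 1.7974
Step 1: x-update.
Minimize 3*x^2 - 12*x + (2.0/2)*(x - 1.4324 + 1.7974)^2
FOC: (2*3 + 2.0)*x = 12 + 2.0*(1.4324 - 1.7974)
x^{k+1} = 1.4088
Step 2: z-update.
Minimize 1*z^2 + 5*z + (2.0/2)*(1.4088 - z + 1.7974)^2
FOC: (2*1 + 2.0)*z = -5 + 2.0*(1.4088 + 1.7974)
z^{k+1} = 0.3531
Step 3: u-update.
u^{k+1} = 1.7974 + 1.4088 - 0.3531 = 2.8531
Step 4: Primal residual = |1.4088 - 0.3531| = 1.0557


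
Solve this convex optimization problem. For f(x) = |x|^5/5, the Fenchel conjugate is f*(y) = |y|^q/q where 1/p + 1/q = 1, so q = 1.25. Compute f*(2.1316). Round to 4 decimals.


The conjugate exponent q satisfies 1/p + 1/q = 1.
p = 5, so q = 5/(5 - 1) = 1.25
|y|^q = 2.1316^1.25 = 2.5756
f*(2.1316) = 2.5756 / 1.25 = 2.0605


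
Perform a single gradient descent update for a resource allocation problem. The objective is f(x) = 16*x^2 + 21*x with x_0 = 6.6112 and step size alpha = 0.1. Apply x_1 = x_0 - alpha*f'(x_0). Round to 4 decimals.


We compute the gradient at x_0 and apply the update.
f'(x) = 32*x + 21
f'(6.6112) = 32*6.6112 + 21 = 232.5584
x_1 = 6.6112 - 0.1*232.5584 = -16.6446


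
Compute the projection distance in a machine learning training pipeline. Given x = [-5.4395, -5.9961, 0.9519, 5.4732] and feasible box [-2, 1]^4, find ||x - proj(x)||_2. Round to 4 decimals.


Project each component onto [-2, 1].
clip(-5.4395) = -2.0, clip(-5.9961) = -2.0, clip(0.9519) = 0.9519, clip(5.4732) = 1.0
Projection = [-2.0, -2.0, 0.9519, 1.0]
Squared diffs: [11.8302, 15.9688, 0.0, 20.0095]
Distance = sqrt(47.8085) = 6.9144


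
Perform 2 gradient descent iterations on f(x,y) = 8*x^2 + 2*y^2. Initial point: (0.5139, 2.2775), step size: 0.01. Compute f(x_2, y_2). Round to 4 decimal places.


Gradient descent on f(x,y) = 8*x^2 + 2*y^2.
Starting point: (0.5139, 2.2775), alpha = 0.01
Step 1: grad_x = 2*8*0.5139 = 8.2224, grad_y = 2*2*2.2775 = 9.11
  x_1 = 0.5139 - 0.01*8.2224 = 0.4317
  y_1 = 2.2775 - 0.01*9.11 = 2.1864
Step 2: grad_x = 2*8*0.4317 = 6.9068, grad_y = 2*2*2.1864 = 8.7456
  x_2 = 0.4317 - 0.01*6.9068 = 0.3626
  y_2 = 2.1864 - 0.01*8.7456 = 2.0989
f(0.3626, 2.0989) = 8*0.3626^2 + 2*2.0989^2 = 9.863


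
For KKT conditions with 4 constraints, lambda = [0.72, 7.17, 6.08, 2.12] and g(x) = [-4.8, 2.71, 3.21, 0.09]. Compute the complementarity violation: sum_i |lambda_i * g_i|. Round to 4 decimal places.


KKT complementary slackness check:
lambda_1 * g_1 = 0.72 * -4.8 = -3.456
lambda_2 * g_2 = 7.17 * 2.71 = 19.4307
lambda_3 * g_3 = 6.08 * 3.21 = 19.5168
lambda_4 * g_4 = 2.12 * 0.09 = 0.1908
Total violation = 3.456 + 19.4307 + 19.5168 + 0.1908 = 42.5943


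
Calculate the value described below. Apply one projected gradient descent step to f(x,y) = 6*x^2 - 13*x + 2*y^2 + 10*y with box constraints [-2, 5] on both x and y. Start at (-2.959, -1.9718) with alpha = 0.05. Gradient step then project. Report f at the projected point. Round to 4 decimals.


Step 1: Compute gradient at (-2.959, -1.9718).
grad_x = 2*6*-2.959 - 13 = -48.508
grad_y = 2*2*-1.9718 + 10 = 2.1128
Step 2: Gradient step.
x_raw = -2.959 - 0.05*-48.508 = -0.5336
y_raw = -1.9718 - 0.05*2.1128 = -2.0774
Step 3: Project onto [-2, 5].
x_proj = clip(-0.5336) = -0.5336
y_proj = clip(-2.0774) = -2.0
Step 4: Evaluate f.
f(-0.5336, -2.0) = -3.3548


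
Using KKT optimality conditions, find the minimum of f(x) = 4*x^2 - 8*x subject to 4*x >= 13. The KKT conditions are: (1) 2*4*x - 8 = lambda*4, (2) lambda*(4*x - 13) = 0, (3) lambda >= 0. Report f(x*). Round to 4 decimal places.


Step 1: Try lambda = 0 (constraint inactive).
x_unc = 8/(2*4) = 1.0
Check: 4*1.0 = 4.0 < 13 -- violated!
Step 2: Constraint must be active: 4*x = 13
x* = 13/4 = 3.25
lambda = (2*4*3.25 - 8)/4 = 4.5
Step 3: Compute optimal value.
f(x*) = 4*3.25^2 - 8*3.25 = 16.25


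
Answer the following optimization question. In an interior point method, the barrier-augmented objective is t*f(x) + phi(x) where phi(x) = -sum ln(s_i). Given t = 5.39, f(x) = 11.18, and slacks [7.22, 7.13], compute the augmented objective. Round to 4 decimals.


Step 1: Compute log-barrier.
ln values: [1.9769, 1.9643]
phi = -(1.9769 + 1.9643) = -3.9412
Step 2: Compute augmented objective.
t*f(x) = 5.39*11.18 = 60.2602
Total = 60.2602 - 3.9412 = 56.319


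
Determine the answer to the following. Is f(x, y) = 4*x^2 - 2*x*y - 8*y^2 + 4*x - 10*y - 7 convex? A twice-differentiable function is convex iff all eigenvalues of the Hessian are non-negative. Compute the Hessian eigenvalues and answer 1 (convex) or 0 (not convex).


The Hessian of f(x,y) = 4*x^2 - 2*x*y - 8*y^2 + 4*x - 10*y - 7 is:
H = [[8, -2], [-2, -16]]
Trace = 8 - 16 = -8
Determinant = 8*-16 - (-2)^2 = -132
Discriminant = (-8)^2 - 4*-132 = 592.0
Eigenvalues: lambda_1 = -16.1655, lambda_2 = 8.1655
The function is not convex.

0


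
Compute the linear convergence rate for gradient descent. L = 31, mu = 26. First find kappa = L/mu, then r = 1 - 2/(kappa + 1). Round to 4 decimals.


Step 1: Compute the condition number.
kappa = L/mu = 31/26 = 1.1923
Step 2: Compute the convergence rate.
r = 1 - 2/(kappa + 1) = 1 - 2*mu/(L + mu) = (L - mu)/(L + mu) = 5/57 = 0.0877


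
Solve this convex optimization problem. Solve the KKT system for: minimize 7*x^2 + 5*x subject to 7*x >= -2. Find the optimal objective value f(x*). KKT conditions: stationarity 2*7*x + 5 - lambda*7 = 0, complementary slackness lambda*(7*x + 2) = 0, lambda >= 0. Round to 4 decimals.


Step 1: Try lambda = 0 (constraint inactive).
x_unc = -5/(2*7) = -0.3571
Check: 7*-0.3571 = -2.4997 < -2 -- violated!
Step 2: Constraint must be active: 7*x = -2
x* = -2/7 = -0.2857 (rounded; the exact value -2/7 is used below)
lambda = (2*7*(-2/7) + 5)/7 = 0.1429
Step 3: Compute optimal value.
f(x*) = 7*(-2/7)^2 + 5*(-2/7) = -0.8571


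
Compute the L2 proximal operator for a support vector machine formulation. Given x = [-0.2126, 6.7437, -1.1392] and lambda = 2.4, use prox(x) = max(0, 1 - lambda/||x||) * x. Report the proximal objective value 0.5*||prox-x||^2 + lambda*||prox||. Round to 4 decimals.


Step 1: Compute ||x||.
||x|| = 6.8425
Step 2: Compute scaling factor.
scale = max(0, 1 - 2.4/6.8425) = 0.6493
Step 3: prox(x) = [-0.138, 4.3784, -0.7396]
||prox(x)|| = 4.4425
Step 4: Proximal objective.
0.5*||prox-x||^2 = 2.88
lambda*||prox|| = 10.662
Total = 13.5421


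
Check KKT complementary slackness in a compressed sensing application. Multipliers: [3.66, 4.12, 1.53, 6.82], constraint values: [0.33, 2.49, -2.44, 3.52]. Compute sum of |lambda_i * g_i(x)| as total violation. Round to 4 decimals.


KKT complementary slackness check:
lambda_1 * g_1 = 3.66 * 0.33 = 1.2078
lambda_2 * g_2 = 4.12 * 2.49 = 10.2588
lambda_3 * g_3 = 1.53 * -2.44 = -3.7332
lambda_4 * g_4 = 6.82 * 3.52 = 24.0064
Total violation = 1.2078 + 10.2588 + 3.7332 + 24.0064 = 39.2062


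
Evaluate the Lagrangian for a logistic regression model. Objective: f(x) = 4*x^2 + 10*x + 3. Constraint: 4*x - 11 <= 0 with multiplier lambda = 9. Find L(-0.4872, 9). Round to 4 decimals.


Step 1: Evaluate f(x).
f(-0.4872) = 4*(-0.4872)^2 + 10*(-0.4872) + 3 = -0.9225
Step 2: Evaluate g(x).
g(-0.4872) = 4*-0.4872 - 11 = -12.9488
Step 3: Compute Lagrangian.
L = -0.9225 + 9*-12.9488 = -117.4617


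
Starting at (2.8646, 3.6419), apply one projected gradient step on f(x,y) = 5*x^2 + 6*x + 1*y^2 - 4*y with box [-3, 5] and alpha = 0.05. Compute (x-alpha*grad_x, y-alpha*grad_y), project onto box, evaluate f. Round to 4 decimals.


Step 1: Compute gradient at (2.8646, 3.6419).
grad_x = 2*5*2.8646 + 6 = 34.646
grad_y = 2*1*3.6419 - 4 = 3.2838
Step 2: Gradient step.
x_raw = 2.8646 - 0.05*34.646 = 1.1323
y_raw = 3.6419 - 0.05*3.2838 = 3.4777
Step 3: Project onto [-3, 5].
x_proj = clip(1.1323) = 1.1323
y_proj = clip(3.4777) = 3.4777
Step 4: Evaluate f.
f(1.1323, 3.4777) = 11.3879


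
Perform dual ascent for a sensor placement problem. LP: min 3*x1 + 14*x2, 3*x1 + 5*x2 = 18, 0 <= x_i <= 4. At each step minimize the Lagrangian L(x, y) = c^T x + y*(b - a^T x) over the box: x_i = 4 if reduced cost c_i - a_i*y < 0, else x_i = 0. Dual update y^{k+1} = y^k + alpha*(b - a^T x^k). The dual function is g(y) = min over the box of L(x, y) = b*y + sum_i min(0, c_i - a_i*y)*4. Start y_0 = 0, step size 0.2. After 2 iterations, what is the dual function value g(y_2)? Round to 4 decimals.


Dual ascent for LP: min 3*x1 + 14*x2, 3*x1 + 5*x2 = 18, 0 <= x_i <= 4
Step 1: y^k = 0.0, reduced costs: (3.0, 14.0)
  x^k = (0.0, 0.0), subgradient = b - a^T x = 18.0
  y^{k+1} = 0.0 + 0.2*18.0 = 3.6
Step 2: y^k = 3.6, reduced costs: (-7.8, -4.0)
  x^k = (4.0, 4.0), subgradient = b - a^T x = -14.0
  y^{k+1} = 3.6 + 0.2*-14.0 = 0.8
Dual objective at y_2 = 0.8: reduced costs (0.6, 10.0), box minimizer x = (0.0, 0.0)
g(y_2) = b*y + (c1 - a1*y)*x1 + (c2 - a2*y)*x2 = 18*0.8 + 0.6*0.0 + 10.0*0.0 = 14.4 + 0.0 + 0.0 = 14.4


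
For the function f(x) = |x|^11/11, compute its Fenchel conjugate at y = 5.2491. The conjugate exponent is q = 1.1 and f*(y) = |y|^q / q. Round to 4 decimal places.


The conjugate exponent q satisfies 1/p + 1/q = 1.
p = 11, so q = 11/(11 - 1) = 1.1
|y|^q = 5.2491^1.1 = 6.1957
f*(5.2491) = 6.1957 / 1.1 = 5.6325


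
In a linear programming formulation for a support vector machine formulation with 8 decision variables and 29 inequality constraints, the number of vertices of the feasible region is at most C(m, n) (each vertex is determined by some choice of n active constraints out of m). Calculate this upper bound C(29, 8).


Each vertex corresponds to some choice of n active constraints out of m, so the number of vertices is at most C(m, n) = m! / (n!(m-n)!).
m = 29, n = 8
Numerator: 29 * 28 * 27 * 26 * 25 * 24 * 23 * 22
Denominator: 8! = 40320
C(29, 8) = 4292145


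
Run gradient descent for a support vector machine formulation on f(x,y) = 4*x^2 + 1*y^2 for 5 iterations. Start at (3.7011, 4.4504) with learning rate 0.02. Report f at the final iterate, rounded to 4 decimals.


Gradient descent on f(x,y) = 4*x^2 + 1*y^2.
Starting point: (3.7011, 4.4504), alpha = 0.02
Step 1: grad_x = 2*4*3.7011 = 29.6088, grad_y = 2*1*4.4504 = 8.9008
  x_1 = 3.7011 - 0.02*29.6088 = 3.1089
  y_1 = 4.4504 - 0.02*8.9008 = 4.2724
Step 2: grad_x = 2*4*3.1089 = 24.8714, grad_y = 2*1*4.2724 = 8.5448
  x_2 = 3.1089 - 0.02*24.8714 = 2.6115
  y_2 = 4.2724 - 0.02*8.5448 = 4.1015
Step 3: grad_x = 2*4*2.6115 = 20.892, grad_y = 2*1*4.1015 = 8.203
  x_3 = 2.6115 - 0.02*20.892 = 2.1937
  y_3 = 4.1015 - 0.02*8.203 = 3.9374
Step 4: grad_x = 2*4*2.1937 = 17.5493, grad_y = 2*1*3.9374 = 7.8749
  x_4 = 2.1937 - 0.02*17.5493 = 1.8427
  y_4 = 3.9374 - 0.02*7.8749 = 3.7799
Step 5: grad_x = 2*4*1.8427 = 14.7414, grad_y = 2*1*3.7799 = 7.5599
  x_5 = 1.8427 - 0.02*14.7414 = 1.5478
  y_5 = 3.7799 - 0.02*7.5599 = 3.6287
f(1.5478, 3.6287) = 4*1.5478^2 + 1*3.6287^2 = 22.751


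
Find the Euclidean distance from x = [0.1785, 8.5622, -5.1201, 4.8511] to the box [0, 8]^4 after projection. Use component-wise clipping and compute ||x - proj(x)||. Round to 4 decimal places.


Project each component onto [0, 8].
clip(0.1785) = 0.1785, clip(8.5622) = 8.0, clip(-5.1201) = 0.0, clip(4.8511) = 4.8511
Projection = [0.1785, 8.0, 0.0, 4.8511]
Squared diffs: [0.0, 0.3161, 26.2154, 0.0]
Distance = sqrt(26.5315) = 5.1509


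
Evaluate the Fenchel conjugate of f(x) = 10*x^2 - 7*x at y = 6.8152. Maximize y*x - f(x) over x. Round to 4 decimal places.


f*(y) = sup_x {y*x - a*x^2 - b*x} = sup_x {(y-b)*x - a*x^2}
FOC: (y - b) - 2a*x = 0 => x* = (y - b)/(2a)
x* = (6.8152 + 7)/(2*10) = 0.6908
f*(6.8152) = (y-b)^2/(4a) = (6.8152 + 7)^2/(4*10)
= 190.8598/40 = 4.7715


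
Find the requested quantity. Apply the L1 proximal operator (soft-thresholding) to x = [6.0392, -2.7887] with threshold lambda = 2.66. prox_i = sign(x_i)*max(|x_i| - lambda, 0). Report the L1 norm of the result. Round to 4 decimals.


Soft-thresholding with lambda = 2.66:
prox(6.0392) = sign(6.0392)*max(|6.0392| - 2.66, 0) = 3.3792
prox(-2.7887) = sign(-2.7887)*max(|-2.7887| - 2.66, 0) = -0.1287
prox(x) = [3.3792, -0.1287]
||prox(x)||_1 = 3.3792 + 0.1287 = 3.5079


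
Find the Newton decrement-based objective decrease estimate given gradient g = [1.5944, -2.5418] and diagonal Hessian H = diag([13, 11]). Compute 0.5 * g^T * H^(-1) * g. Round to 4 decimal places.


Step 1: H is diagonal, so H^(-1) * g = [0.1226, -0.2311].
Step 2: g^T H^(-1) g = sum_i g_i^2 / H_ii
  = (1.5944)^2/13 + (-2.5418)^2/11
  = 0.1955 + 0.5873 = 0.7829
Step 3: Objective decrease = 0.5 * g^T H^(-1) g = 0.3914


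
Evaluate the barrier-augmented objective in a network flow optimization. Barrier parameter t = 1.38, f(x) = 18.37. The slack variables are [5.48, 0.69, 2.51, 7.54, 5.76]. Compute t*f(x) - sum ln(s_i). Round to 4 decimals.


Step 1: Compute log-barrier.
ln values: [1.7011, -0.3711, 0.9203, 2.0202, 1.7509]
phi = -(1.7011 - 0.3711 + 0.9203 + 2.0202 + 1.7509) = -6.0215
Step 2: Compute augmented objective.
t*f(x) = 1.38*18.37 = 25.3506
Total = 25.3506 - 6.0215 = 19.3291


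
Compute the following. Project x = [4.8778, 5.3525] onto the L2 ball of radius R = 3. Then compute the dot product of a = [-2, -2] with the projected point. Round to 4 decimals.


Step 1: Compute ||x|| (intermediates to 6 decimals).
||x|| = sqrt(4.8778^2 + 5.3525^2) = 7.241698
Step 2: Project.
Since ||x|| > R, scale = R/||x|| = 3/7.241698 = 0.414267, proj(x) = scale * x
proj(x) = [2.020712, 2.217364]
Step 3: Dot product.
a^T * proj(x) = -2*2.020712 - 2*2.217364 = -8.4762


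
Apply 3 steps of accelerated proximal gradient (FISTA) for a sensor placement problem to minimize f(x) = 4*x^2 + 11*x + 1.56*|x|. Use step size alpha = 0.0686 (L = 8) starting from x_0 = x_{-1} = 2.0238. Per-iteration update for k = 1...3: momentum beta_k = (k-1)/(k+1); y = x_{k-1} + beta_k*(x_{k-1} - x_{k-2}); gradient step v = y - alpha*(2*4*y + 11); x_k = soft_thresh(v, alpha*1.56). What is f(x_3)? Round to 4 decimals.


FISTA on f(x) = 4*x^2 + 11*x + 1.56*|x|
L = 8, alpha = 0.0686
Iteration 1: beta = 0.0, y = 2.0238 + 0.0*(2.0238 - 2.0238) = 2.0238
  grad(y) = 27.1904, v = y - alpha*grad = 0.1585
  prox(v) = soft_thresh(0.1585, 0.107) = 0.0515
Iteration 2: beta = 0.3333, y = 0.0515 + 0.3333*(0.0515 - 2.0238) = -0.6059
  grad(y) = 6.1528, v = y - alpha*grad = -1.028
  prox(v) = soft_thresh(-1.028, 0.107) = -0.921
Iteration 3: beta = 0.5, y = -0.921 + 0.5*(-0.921 - 0.0515) = -1.4072
  grad(y) = -0.2577, v = y - alpha*grad = -1.3895
  prox(v) = soft_thresh(-1.3895, 0.107) = -1.2825
f(x_3) = 4*(-1.2825)^2 + 11*(-1.2825) + 1.56*|-1.2825| = -5.5276


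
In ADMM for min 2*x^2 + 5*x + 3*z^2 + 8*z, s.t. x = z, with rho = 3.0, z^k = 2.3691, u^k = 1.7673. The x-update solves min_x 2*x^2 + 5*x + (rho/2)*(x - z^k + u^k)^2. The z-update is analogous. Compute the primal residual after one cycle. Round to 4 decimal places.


ADMM iteration with rho = 3.0, z^k = 2.3691, u^k = 1.7673
Step 1: x-update.
Minimize 2*x^2 + 5*x + (3.0/2)*(x - 2.3691 + 1.7673)^2
FOC: (2*2 + 3.0)*x = -5 + 3.0*(2.3691 - 1.7673)
x^{k+1} = -0.4564
Step 2: z-update.
Minimize 3*z^2 + 8*z + (3.0/2)*(-0.4564 - z + 1.7673)^2
FOC: (2*3 + 3.0)*z = -8 + 3.0*(-0.4564 + 1.7673)
z^{k+1} = -0.4519
Step 3: u-update.
u^{k+1} = 1.7673 - 0.4564 + 0.4519 = 1.7628
Step 4: Primal residual = |-0.4564 + 0.4519| = 0.0045


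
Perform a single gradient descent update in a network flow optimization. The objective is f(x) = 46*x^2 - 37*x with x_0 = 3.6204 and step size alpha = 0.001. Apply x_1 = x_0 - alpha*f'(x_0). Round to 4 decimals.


We compute the gradient at x_0 and apply the update.
f'(x) = 92*x - 37
f'(3.6204) = 92*3.6204 - 37 = 296.0768
x_1 = 3.6204 - 0.001*296.0768 = 3.3243


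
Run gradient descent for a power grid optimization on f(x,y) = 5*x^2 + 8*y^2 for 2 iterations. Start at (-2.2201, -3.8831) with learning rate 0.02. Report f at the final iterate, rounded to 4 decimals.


Gradient descent on f(x,y) = 5*x^2 + 8*y^2.
Starting point: (-2.2201, -3.8831), alpha = 0.02
Step 1: grad_x = 2*5*-2.2201 = -22.201, grad_y = 2*8*-3.8831 = -62.1296
  x_1 = -2.2201 - 0.02*-22.201 = -1.7761
  y_1 = -3.8831 - 0.02*-62.1296 = -2.6405
Step 2: grad_x = 2*5*-1.7761 = -17.7608, grad_y = 2*8*-2.6405 = -42.2481
  x_2 = -1.7761 - 0.02*-17.7608 = -1.4209
  y_2 = -2.6405 - 0.02*-42.2481 = -1.7955
f(-1.4209, -1.7955) = 5*(-1.4209)^2 + 8*(-1.7955)^2 = 35.8861


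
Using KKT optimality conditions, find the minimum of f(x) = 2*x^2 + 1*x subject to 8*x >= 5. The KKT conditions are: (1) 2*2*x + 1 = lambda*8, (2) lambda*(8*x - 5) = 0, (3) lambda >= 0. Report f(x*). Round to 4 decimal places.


Step 1: Try lambda = 0 (constraint inactive).
x_unc = -1/(2*2) = -0.25
Check: 8*-0.25 = -2.0 < 5 -- violated!
Step 2: Constraint must be active: 8*x = 5
x* = 5/8 = 0.625
lambda = (2*2*0.625 + 1)/8 = 0.4375
Step 3: Compute optimal value.
f(x*) = 2*0.625^2 + 1*0.625 = 1.4063


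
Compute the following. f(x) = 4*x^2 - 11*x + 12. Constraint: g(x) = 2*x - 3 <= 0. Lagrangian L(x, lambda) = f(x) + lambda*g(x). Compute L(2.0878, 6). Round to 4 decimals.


Step 1: Evaluate f(x).
f(2.0878) = 4*2.0878^2 - 11*2.0878 + 12 = 6.4698
Step 2: Evaluate g(x).
g(2.0878) = 2*2.0878 - 3 = 1.1756
Step 3: Compute Lagrangian.
L = 6.4698 + 6*1.1756 = 13.5234


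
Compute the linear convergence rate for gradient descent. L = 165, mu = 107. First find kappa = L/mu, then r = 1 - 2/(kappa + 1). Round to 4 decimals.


Step 1: Compute the condition number.
kappa = L/mu = 165/107 = 1.5421
Step 2: Compute the convergence rate.
r = 1 - 2/(kappa + 1) = 1 - 2*mu/(L + mu) = (L - mu)/(L + mu) = 58/272 = 0.2132


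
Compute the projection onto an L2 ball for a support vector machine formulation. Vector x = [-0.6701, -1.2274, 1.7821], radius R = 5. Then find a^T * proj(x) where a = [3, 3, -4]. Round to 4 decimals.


Step 1: Compute ||x|| (intermediates to 6 decimals).
||x|| = sqrt((-0.6701)^2 + (-1.2274)^2 + 1.7821^2) = 2.265265
Step 2: Project.
Since ||x|| <= R, proj = x (no scaling needed).
proj(x) = [-0.6701, -1.2274, 1.7821]
Step 3: Dot product.
a^T * proj(x) = 3*(-0.6701) + 3*(-1.2274) - 4*1.7821 = -12.8209


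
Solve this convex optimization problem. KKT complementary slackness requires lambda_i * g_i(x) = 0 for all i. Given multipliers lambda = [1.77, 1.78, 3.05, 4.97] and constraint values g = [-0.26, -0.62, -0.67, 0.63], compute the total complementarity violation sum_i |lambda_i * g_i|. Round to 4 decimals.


KKT complementary slackness check:
lambda_1 * g_1 = 1.77 * -0.26 = -0.4602
lambda_2 * g_2 = 1.78 * -0.62 = -1.1036
lambda_3 * g_3 = 3.05 * -0.67 = -2.0435
lambda_4 * g_4 = 4.97 * 0.63 = 3.1311
Total violation = 0.4602 + 1.1036 + 2.0435 + 3.1311 = 6.7384


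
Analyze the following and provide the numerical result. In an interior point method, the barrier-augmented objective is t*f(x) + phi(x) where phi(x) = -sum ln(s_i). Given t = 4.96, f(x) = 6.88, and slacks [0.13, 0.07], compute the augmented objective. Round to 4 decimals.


Step 1: Compute log-barrier.
ln values: [-2.0402, -2.6593]
phi = -(-2.0402 - 2.6593) = 4.6995
Step 2: Compute augmented objective.
t*f(x) = 4.96*6.88 = 34.1248
Total = 34.1248 + 4.6995 = 38.8243


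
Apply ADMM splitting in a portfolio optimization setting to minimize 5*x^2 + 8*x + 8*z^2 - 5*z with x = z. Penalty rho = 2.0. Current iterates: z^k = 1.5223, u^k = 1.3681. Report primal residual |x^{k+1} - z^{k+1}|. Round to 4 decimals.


ADMM iteration with rho = 2.0, z^k = 1.5223, u^k = 1.3681
Step 1: x-update.
Minimize 5*x^2 + 8*x + (2.0/2)*(x - 1.5223 + 1.3681)^2
FOC: (2*5 + 2.0)*x = -8 + 2.0*(1.5223 - 1.3681)
x^{k+1} = -0.641
Step 2: z-update.
Minimize 8*z^2 - 5*z + (2.0/2)*(-0.641 - z + 1.3681)^2
FOC: (2*8 + 2.0)*z = 5 + 2.0*(-0.641 + 1.3681)
z^{k+1} = 0.3586
Step 3: u-update.
u^{k+1} = 1.3681 - 0.641 - 0.3586 = 0.3686
Step 4: Primal residual = |-0.641 - 0.3586| = 0.9995


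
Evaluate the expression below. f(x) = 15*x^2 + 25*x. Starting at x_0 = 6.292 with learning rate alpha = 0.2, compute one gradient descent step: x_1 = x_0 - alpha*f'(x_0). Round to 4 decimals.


We compute the gradient at x_0 and apply the update.
f'(x) = 30*x + 25
f'(6.292) = 30*6.292 + 25 = 213.76
x_1 = 6.292 - 0.2*213.76 = -36.46


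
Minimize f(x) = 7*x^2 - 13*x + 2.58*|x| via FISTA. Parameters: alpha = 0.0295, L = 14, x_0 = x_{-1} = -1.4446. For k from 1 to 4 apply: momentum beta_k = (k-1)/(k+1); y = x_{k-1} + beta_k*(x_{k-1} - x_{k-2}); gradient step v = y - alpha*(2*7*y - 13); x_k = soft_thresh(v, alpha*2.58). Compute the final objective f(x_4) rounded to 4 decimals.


FISTA on f(x) = 7*x^2 - 13*x + 2.58*|x|
L = 14, alpha = 0.0295
Iteration 1: beta = 0.0, y = -1.4446 + 0.0*(-1.4446 + 1.4446) = -1.4446
  grad(y) = -33.2244, v = y - alpha*grad = -0.4645
  prox(v) = soft_thresh(-0.4645, 0.0761) = -0.3884
Iteration 2: beta = 0.3333, y = -0.3884 + 0.3333*(-0.3884 + 1.4446) = -0.0363
  grad(y) = -13.5081, v = y - alpha*grad = 0.3622
  prox(v) = soft_thresh(0.3622, 0.0761) = 0.2861
Iteration 3: beta = 0.5, y = 0.2861 + 0.5*(0.2861 + 0.3884) = 0.6233
  grad(y) = -4.2736, v = y - alpha*grad = 0.7494
  prox(v) = soft_thresh(0.7494, 0.0761) = 0.6733
Iteration 4: beta = 0.6, y = 0.6733 + 0.6*(0.6733 - 0.2861) = 0.9056
  grad(y) = -0.3218, v = y - alpha*grad = 0.9151
  prox(v) = soft_thresh(0.9151, 0.0761) = 0.839
f(x_4) = 7*0.839^2 - 13*0.839 + 2.58*|0.839| = -3.815


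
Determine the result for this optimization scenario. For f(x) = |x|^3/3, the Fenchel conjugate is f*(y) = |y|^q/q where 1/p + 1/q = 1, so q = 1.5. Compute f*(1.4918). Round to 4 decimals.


The conjugate exponent q satisfies 1/p + 1/q = 1.
p = 3, so q = 3/(3 - 1) = 1.5
|y|^q = 1.4918^1.5 = 1.8221
f*(1.4918) = 1.8221 / 1.5 = 1.2147


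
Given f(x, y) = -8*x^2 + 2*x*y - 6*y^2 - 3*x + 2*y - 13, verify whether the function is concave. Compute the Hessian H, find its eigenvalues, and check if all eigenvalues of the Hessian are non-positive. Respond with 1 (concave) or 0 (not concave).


The Hessian of f(x,y) = -8*x^2 + 2*x*y - 6*y^2 - 3*x + 2*y - 13 is:
H = [[-16, 2], [2, -12]]
Trace = -16 - 12 = -28
Determinant = -16*-12 - (2)^2 = 188
Discriminant = (-28)^2 - 4*188 = 32.0
Eigenvalues: lambda_1 = -16.8284, lambda_2 = -11.1716
The function is concave.

1


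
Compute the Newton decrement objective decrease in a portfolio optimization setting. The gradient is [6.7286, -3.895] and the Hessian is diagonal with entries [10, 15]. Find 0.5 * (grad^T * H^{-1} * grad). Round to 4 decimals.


Step 1: H is diagonal, so H^(-1) * g = [0.6729, -0.2597].
Step 2: g^T H^(-1) g = sum_i g_i^2 / H_ii
  = (6.7286)^2/10 + (-3.895)^2/15
  = 4.5274 + 1.0114 = 5.5388
Step 3: Objective decrease = 0.5 * g^T H^(-1) g = 2.7694
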